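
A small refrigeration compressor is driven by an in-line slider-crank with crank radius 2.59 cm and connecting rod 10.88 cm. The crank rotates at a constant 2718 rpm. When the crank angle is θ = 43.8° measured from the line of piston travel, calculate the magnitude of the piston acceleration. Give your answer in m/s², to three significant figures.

ω = 2π·2718/60 = 284.6 rad/s
x(θ) = r cosθ + √(L² − r² sin²θ); with ω constant, a = ω²·d²x/dθ².
d²x/dθ² = −r cosθ − r²(cos2θ)/√u − r⁴ sin²2θ/(4u^{3/2}),  u = L² − r² sin²θ = 0.0115161 m².
Substituting r = 0.0259 m, L = 0.1088 m, θ = 43.8°: d²x/dθ² = -0.019046 m.
a = ω²·d²x/dθ² = (284.6)²·(-0.019046) = -1543 m/s²;  |a| = 1543 m/s².

1540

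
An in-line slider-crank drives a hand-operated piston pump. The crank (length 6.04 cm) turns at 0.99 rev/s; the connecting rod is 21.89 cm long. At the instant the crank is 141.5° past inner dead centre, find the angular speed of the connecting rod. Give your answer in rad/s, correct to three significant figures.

ω = 6.22 rad/s (converted from 0.99 rev/s).
The rod makes angle φ with the slider axis where L sinφ = r sinθ; differentiating, L cosφ·φ̇ = r ω cosθ.
L cosφ = √(L² − r² sin²θ) = 0.21565 m.
|ω_rod| = r ω |cosθ| / √(L² − r² sin²θ) = 0.0604·6.22·0.78261/0.21565 = 1.3635 rad/s.

1.36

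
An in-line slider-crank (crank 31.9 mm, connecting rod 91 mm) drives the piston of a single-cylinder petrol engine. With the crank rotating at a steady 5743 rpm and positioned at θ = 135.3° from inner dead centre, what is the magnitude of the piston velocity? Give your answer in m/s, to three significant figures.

ω = 2π·5743/60 = 601.4 rad/s
For an in-line slider-crank, x = r cosθ + √(L² − r² sin²θ), so v = −rω sinθ·[1 + r cosθ/√(L² − r² sin²θ)].
With r = 0.0319 m, L = 0.091 m, θ = 135.3°: √(L² − r² sin²θ) = 0.08819 m.
v = −0.0319·601.4·0.70339·[1 + 0.0319·-0.71080/0.08819] = -10.025 m/s.
|v| = 10.025 m/s.

10.0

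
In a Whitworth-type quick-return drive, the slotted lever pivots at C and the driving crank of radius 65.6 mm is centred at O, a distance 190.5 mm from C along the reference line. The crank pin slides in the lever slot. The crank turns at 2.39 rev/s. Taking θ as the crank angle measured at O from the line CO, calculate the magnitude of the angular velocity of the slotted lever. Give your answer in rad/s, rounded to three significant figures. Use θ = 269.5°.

1.56

ω = 15.02 rad/s (from 2.39 rev/s).
Crank pin A relative to C: A = (d + r cosθ, r sinθ); lever angle φ = atan2(r sinθ, d + r cosθ).
Differentiating tanφ: φ̇ = rω(d cosθ + r)/(d² + r² + 2dr cosθ).
d² + r² + 2dr cosθ = |CA|² = 0.0403755 m²;  d cosθ + r = +0.063938 m.
|ω_lever| = |0.0656·15.02·+0.063938| / 0.0403755 = 1.56 rad/s.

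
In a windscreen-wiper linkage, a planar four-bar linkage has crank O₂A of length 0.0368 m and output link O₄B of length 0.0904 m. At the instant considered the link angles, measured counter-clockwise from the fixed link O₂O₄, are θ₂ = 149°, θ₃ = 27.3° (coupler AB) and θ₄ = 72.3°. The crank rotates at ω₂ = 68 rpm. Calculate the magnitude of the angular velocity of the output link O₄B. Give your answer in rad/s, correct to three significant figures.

3.49

ω₂ = 7.121 rad/s (from 68 rpm).
Differentiating the loop-closure r₂e^{iθ₂}+r₃e^{iθ₃}=r₁+r₄e^{iθ₄} gives r₂ω₂e^{iθ₂}+r₃ω₃e^{iθ₃}=r₄ω₄e^{iθ₄}.
Eliminating the other unknown: ω₄ = r₂ω₂ sin(θ₂−θ₃) / [r₄ sin(θ₄−θ₃)].
Numerator sine = +0.85081; denominator sine = +0.70711.
Result = 0.0368·7.121·(+0.85081) / (0.0904·(+0.70711)) = +3.4879 rad/s; magnitude 3.4879 rad/s.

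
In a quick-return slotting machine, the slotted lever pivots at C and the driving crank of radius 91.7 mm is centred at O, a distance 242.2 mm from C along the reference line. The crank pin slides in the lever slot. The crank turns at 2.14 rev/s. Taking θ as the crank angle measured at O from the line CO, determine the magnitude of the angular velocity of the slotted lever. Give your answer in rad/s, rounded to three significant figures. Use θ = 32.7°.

ω = 13.45 rad/s (from 2.14 rev/s).
Crank pin A relative to C: A = (d + r cosθ, r sinθ); lever angle φ = atan2(r sinθ, d + r cosθ).
Differentiating tanφ: φ̇ = rω(d cosθ + r)/(d² + r² + 2dr cosθ).
d² + r² + 2dr cosθ = |CA|² = 0.104449 m²;  d cosθ + r = +0.29551 m.
|ω_lever| = |0.0917·13.45·+0.29551| / 0.104449 = 3.4885 rad/s.

3.49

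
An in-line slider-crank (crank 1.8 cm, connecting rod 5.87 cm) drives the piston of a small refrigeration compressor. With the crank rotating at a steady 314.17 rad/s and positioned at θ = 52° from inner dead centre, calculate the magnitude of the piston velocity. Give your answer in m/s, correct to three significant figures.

ω = 314.2 rad/s
For an in-line slider-crank, x = r cosθ + √(L² − r² sin²θ), so v = −rω sinθ·[1 + r cosθ/√(L² − r² sin²θ)].
With r = 0.018 m, L = 0.0587 m, θ = 52°: √(L² − r² sin²θ) = 0.056961 m.
v = −0.018·314.2·0.78801·[1 + 0.018·0.61566/0.056961] = -5.3232 m/s.
|v| = 5.3232 m/s.

5.32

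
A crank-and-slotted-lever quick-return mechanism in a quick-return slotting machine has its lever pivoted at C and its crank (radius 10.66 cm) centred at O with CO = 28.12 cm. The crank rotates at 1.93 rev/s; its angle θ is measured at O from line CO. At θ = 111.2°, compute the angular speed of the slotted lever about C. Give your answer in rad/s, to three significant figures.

0.0923

ω = 12.13 rad/s (from 1.93 rev/s).
Crank pin A relative to C: A = (d + r cosθ, r sinθ); lever angle φ = atan2(r sinθ, d + r cosθ).
Differentiating tanφ: φ̇ = rω(d cosθ + r)/(d² + r² + 2dr cosθ).
d² + r² + 2dr cosθ = |CA|² = 0.0687569 m²;  d cosθ + r = +0.0049112 m.
|ω_lever| = |0.1066·12.13·+0.0049112| / 0.0687569 = 0.092334 rad/s.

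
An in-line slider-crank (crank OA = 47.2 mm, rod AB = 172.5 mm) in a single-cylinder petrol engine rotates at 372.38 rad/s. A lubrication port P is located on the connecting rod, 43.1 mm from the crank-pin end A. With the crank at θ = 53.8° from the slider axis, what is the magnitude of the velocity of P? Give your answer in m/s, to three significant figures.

ω = 372.4 rad/s.  Crank-pin speed |V_A| = rω = 17.576 m/s, perpendicular to OA.
Rod angle: sinφ = −(r/L) sinθ ⇒ φ = -12.756°; ω_rod = −rω cosθ/√(L²−r²sin²θ) = -61.701 rad/s.
V_P = V_A + ω_rod × AP, with AP = 0.0431 m along the rod.
Components: V_Px = −rω sinθ − a·ω_rod·sinφ = -14.771 m/s;  V_Py = rω cosθ + a·ω_rod·cosφ = +7.787 m/s.
|V_P| = √(V_Px² + V_Py²) = 16.698 m/s.

16.7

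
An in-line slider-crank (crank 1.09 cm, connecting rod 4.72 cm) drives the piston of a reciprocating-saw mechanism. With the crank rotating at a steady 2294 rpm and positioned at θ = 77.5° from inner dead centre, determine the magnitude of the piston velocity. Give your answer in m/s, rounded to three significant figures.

ω = 2π·2294/60 = 240.2 rad/s
For an in-line slider-crank, x = r cosθ + √(L² − r² sin²θ), so v = −rω sinθ·[1 + r cosθ/√(L² − r² sin²θ)].
With r = 0.0109 m, L = 0.0472 m, θ = 77.5°: √(L² − r² sin²θ) = 0.045985 m.
v = −0.0109·240.2·0.97630·[1 + 0.0109·0.21644/0.045985] = -2.6876 m/s.
|v| = 2.6876 m/s.

2.69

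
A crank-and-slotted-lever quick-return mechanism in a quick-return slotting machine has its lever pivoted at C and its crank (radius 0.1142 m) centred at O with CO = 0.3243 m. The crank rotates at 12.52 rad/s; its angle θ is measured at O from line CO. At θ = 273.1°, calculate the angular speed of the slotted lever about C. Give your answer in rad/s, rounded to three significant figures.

1.54

ω = 12.52 rad/s
Crank pin A relative to C: A = (d + r cosθ, r sinθ); lever angle φ = atan2(r sinθ, d + r cosθ).
Differentiating tanφ: φ̇ = rω(d cosθ + r)/(d² + r² + 2dr cosθ).
d² + r² + 2dr cosθ = |CA|² = 0.122218 m²;  d cosθ + r = +0.13174 m.
|ω_lever| = |0.1142·12.52·+0.13174| / 0.122218 = 1.5412 rad/s.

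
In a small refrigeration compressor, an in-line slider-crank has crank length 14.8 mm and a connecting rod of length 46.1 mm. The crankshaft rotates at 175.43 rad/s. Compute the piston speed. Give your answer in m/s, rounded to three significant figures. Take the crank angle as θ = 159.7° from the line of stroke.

0.628

ω = 175.4 rad/s
For an in-line slider-crank, x = r cosθ + √(L² − r² sin²θ), so v = −rω sinθ·[1 + r cosθ/√(L² − r² sin²θ)].
With r = 0.0148 m, L = 0.0461 m, θ = 159.7°: √(L² − r² sin²θ) = 0.045813 m.
v = −0.0148·175.4·0.34694·[1 + 0.0148·-0.93789/0.045813] = -0.62785 m/s.
|v| = 0.62785 m/s.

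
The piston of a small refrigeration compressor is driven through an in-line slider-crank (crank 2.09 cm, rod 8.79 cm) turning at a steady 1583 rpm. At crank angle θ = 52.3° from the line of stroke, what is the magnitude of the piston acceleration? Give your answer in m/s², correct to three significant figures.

318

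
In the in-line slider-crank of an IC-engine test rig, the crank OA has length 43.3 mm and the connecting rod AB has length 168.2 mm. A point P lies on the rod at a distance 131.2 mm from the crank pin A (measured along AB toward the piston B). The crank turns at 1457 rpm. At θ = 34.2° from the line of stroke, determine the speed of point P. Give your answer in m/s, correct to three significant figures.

4.50

ω = 152.6 rad/s.  Crank-pin speed |V_A| = rω = 6.6066 m/s, perpendicular to OA.
Rod angle: sinφ = −(r/L) sinθ ⇒ φ = -8.320°; ω_rod = −rω cosθ/√(L²−r²sin²θ) = -32.832 rad/s.
V_P = V_A + ω_rod × AP, with AP = 0.1312 m along the rod.
Components: V_Px = −rω sinθ − a·ω_rod·sinφ = -4.3367 m/s;  V_Py = rω cosθ + a·ω_rod·cosφ = +1.202 m/s.
|V_P| = √(V_Px² + V_Py²) = 4.5002 m/s.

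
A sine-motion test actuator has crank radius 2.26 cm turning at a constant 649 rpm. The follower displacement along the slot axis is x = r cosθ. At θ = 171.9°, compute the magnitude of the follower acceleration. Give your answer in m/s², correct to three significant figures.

ω = 67.96 rad/s (from 649 rpm).
x = r cosθ ⇒ ẍ = −rω² cosθ (ω constant).
|a| = rω²|cosθ| = 0.0226·(67.96)²·|cos 171.9°| = 103.35 m/s².

103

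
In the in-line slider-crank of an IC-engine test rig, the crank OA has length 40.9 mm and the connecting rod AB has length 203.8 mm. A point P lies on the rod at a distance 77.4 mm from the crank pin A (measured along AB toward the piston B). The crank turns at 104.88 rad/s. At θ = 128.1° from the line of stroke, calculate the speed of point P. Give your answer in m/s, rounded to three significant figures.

3.61

ω = 104.9 rad/s.  Crank-pin speed |V_A| = rω = 4.2896 m/s, perpendicular to OA.
Rod angle: sinφ = −(r/L) sinθ ⇒ φ = -9.087°; ω_rod = −rω cosθ/√(L²−r²sin²θ) = +13.152 rad/s.
V_P = V_A + ω_rod × AP, with AP = 0.0774 m along the rod.
Components: V_Px = −rω sinθ − a·ω_rod·sinφ = -3.2149 m/s;  V_Py = rω cosθ + a·ω_rod·cosφ = -1.6416 m/s.
|V_P| = √(V_Px² + V_Py²) = 3.6097 m/s.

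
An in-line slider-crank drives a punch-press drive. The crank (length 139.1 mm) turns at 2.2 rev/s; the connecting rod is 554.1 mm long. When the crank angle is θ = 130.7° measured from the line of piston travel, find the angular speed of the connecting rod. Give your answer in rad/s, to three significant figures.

2.30

ω = 13.82 rad/s (converted from 2.2 rev/s).
The rod makes angle φ with the slider axis where L sinφ = r sinθ; differentiating, L cosφ·φ̇ = r ω cosθ.
L cosφ = √(L² − r² sin²θ) = 0.54397 m.
|ω_rod| = r ω |cosθ| / √(L² − r² sin²θ) = 0.1391·13.82·0.65210/0.54397 = 2.305 rad/s.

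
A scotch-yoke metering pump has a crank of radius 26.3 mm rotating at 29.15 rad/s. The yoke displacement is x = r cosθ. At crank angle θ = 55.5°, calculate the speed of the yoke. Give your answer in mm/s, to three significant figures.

632

ω = 29.15 rad/s
x = r cosθ ⇒ ẋ = −rω sinθ.
|v| = rω|sinθ| = 0.0263·29.15·|sin 55.5°| = 0.63181 m/s = 631.81 mm/s.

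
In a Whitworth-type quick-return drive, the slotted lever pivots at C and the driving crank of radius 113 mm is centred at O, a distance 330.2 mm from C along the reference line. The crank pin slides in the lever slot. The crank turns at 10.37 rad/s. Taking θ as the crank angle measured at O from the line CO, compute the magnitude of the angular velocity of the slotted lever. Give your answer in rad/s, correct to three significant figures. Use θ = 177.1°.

ω = 10.37 rad/s
Crank pin A relative to C: A = (d + r cosθ, r sinθ); lever angle φ = atan2(r sinθ, d + r cosθ).
Differentiating tanφ: φ̇ = rω(d cosθ + r)/(d² + r² + 2dr cosθ).
d² + r² + 2dr cosθ = |CA|² = 0.0472714 m²;  d cosθ + r = -0.21678 m.
|ω_lever| = |0.113·10.37·-0.21678| / 0.0472714 = 5.3737 rad/s.

5.37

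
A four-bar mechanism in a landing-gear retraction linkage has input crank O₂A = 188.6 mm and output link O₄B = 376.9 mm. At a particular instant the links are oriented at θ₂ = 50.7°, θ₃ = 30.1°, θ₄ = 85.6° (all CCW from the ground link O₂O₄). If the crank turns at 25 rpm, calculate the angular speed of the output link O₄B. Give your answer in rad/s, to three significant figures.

0.559

ω₂ = 2.618 rad/s (from 25 rpm).
Differentiating the loop-closure r₂e^{iθ₂}+r₃e^{iθ₃}=r₁+r₄e^{iθ₄} gives r₂ω₂e^{iθ₂}+r₃ω₃e^{iθ₃}=r₄ω₄e^{iθ₄}.
Eliminating the other unknown: ω₄ = r₂ω₂ sin(θ₂−θ₃) / [r₄ sin(θ₄−θ₃)].
Numerator sine = +0.35184; denominator sine = +0.82413.
Result = 0.1886·2.618·(+0.35184) / (0.3769·(+0.82413)) = +0.55929 rad/s; magnitude 0.55929 rad/s.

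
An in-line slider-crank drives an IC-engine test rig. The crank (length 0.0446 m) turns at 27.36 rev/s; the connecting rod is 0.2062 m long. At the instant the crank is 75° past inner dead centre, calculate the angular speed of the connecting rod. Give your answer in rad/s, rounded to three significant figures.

ω = 171.9 rad/s (converted from 27.36 rev/s).
The rod makes angle φ with the slider axis where L sinφ = r sinθ; differentiating, L cosφ·φ̇ = r ω cosθ.
L cosφ = √(L² − r² sin²θ) = 0.20165 m.
|ω_rod| = r ω |cosθ| / √(L² − r² sin²θ) = 0.0446·171.9·0.25882/0.20165 = 9.8408 rad/s.

9.84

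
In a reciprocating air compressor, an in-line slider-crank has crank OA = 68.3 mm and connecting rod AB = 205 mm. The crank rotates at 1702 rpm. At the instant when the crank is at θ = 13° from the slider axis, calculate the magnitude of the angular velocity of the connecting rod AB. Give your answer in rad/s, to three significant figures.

ω = 178.2 rad/s (converted from 1702 rpm).
The rod makes angle φ with the slider axis where L sinφ = r sinθ; differentiating, L cosφ·φ̇ = r ω cosθ.
L cosφ = √(L² − r² sin²θ) = 0.20442 m.
|ω_rod| = r ω |cosθ| / √(L² − r² sin²θ) = 0.0683·178.2·0.97437/0.20442 = 58.023 rad/s.

58.0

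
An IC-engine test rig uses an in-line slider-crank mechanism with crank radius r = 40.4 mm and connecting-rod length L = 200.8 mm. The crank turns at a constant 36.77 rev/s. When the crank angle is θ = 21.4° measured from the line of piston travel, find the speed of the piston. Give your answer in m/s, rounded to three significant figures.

ω = 2π·36.8 = 231 rad/s
For an in-line slider-crank, x = r cosθ + √(L² − r² sin²θ), so v = −rω sinθ·[1 + r cosθ/√(L² − r² sin²θ)].
With r = 0.0404 m, L = 0.2008 m, θ = 21.4°: √(L² − r² sin²θ) = 0.20026 m.
v = −0.0404·231·0.36488·[1 + 0.0404·0.93106/0.20026] = -4.0453 m/s.
|v| = 4.0453 m/s.

4.05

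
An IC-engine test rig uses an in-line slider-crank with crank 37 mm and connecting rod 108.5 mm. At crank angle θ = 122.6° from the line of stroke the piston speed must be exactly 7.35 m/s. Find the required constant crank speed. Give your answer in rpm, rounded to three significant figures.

2790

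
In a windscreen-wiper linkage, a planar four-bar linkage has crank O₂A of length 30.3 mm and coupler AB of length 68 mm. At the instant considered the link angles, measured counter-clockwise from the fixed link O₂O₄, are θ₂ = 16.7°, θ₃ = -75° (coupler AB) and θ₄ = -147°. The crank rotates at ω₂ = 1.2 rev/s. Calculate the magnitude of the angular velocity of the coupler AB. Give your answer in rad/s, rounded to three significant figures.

0.991

ω₂ = 7.54 rad/s (from 1.2 rev/s).
Differentiating the loop-closure r₂e^{iθ₂}+r₃e^{iθ₃}=r₁+r₄e^{iθ₄} gives r₂ω₂e^{iθ₂}+r₃ω₃e^{iθ₃}=r₄ω₄e^{iθ₄}.
Eliminating the other unknown: ω₃ = r₂ω₂ sin(θ₄−θ₂) / [r₃ sin(θ₃−θ₄)].
Numerator sine = -0.28067; denominator sine = +0.95106.
Result = 0.0303·7.54·(-0.28067) / (0.068·(+0.95106)) = -0.99147 rad/s; magnitude 0.99147 rad/s.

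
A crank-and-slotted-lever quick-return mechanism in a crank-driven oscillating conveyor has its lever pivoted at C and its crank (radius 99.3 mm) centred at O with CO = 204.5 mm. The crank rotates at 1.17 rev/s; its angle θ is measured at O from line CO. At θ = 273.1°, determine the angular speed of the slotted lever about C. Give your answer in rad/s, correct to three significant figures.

1.50

ω = 7.351 rad/s (from 1.17 rev/s).
Crank pin A relative to C: A = (d + r cosθ, r sinθ); lever angle φ = atan2(r sinθ, d + r cosθ).
Differentiating tanφ: φ̇ = rω(d cosθ + r)/(d² + r² + 2dr cosθ).
d² + r² + 2dr cosθ = |CA|² = 0.0538771 m²;  d cosθ + r = +0.11036 m.
|ω_lever| = |0.0993·7.351·+0.11036| / 0.0538771 = 1.4953 rad/s.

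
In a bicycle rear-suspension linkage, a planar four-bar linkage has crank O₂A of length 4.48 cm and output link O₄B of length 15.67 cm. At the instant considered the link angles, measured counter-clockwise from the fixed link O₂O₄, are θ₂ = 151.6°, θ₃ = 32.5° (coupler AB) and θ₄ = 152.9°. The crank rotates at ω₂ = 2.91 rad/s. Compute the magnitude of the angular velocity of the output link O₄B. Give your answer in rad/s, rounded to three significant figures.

ω₂ = 2.91 rad/s
Differentiating the loop-closure r₂e^{iθ₂}+r₃e^{iθ₃}=r₁+r₄e^{iθ₄} gives r₂ω₂e^{iθ₂}+r₃ω₃e^{iθ₃}=r₄ω₄e^{iθ₄}.
Eliminating the other unknown: ω₄ = r₂ω₂ sin(θ₂−θ₃) / [r₄ sin(θ₄−θ₃)].
Numerator sine = +0.87377; denominator sine = +0.86251.
Result = 0.0448·2.91·(+0.87377) / (0.1567·(+0.86251)) = +0.84282 rad/s; magnitude 0.84282 rad/s.

0.843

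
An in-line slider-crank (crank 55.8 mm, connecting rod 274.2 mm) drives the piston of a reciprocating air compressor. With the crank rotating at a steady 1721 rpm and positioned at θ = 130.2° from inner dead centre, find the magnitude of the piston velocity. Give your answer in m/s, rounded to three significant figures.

ω = 2π·1721/60 = 180.2 rad/s
For an in-line slider-crank, x = r cosθ + √(L² − r² sin²θ), so v = −rω sinθ·[1 + r cosθ/√(L² − r² sin²θ)].
With r = 0.0558 m, L = 0.2742 m, θ = 130.2°: √(L² − r² sin²θ) = 0.27087 m.
v = −0.0558·180.2·0.76380·[1 + 0.0558·-0.64546/0.27087] = -6.6597 m/s.
|v| = 6.6597 m/s.

6.66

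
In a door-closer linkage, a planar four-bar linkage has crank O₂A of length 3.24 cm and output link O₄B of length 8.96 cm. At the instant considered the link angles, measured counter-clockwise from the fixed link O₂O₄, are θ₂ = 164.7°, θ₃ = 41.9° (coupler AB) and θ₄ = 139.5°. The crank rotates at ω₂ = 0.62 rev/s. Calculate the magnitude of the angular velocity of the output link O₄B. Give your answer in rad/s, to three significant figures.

1.19

ω₂ = 3.896 rad/s (from 0.62 rev/s).
Differentiating the loop-closure r₂e^{iθ₂}+r₃e^{iθ₃}=r₁+r₄e^{iθ₄} gives r₂ω₂e^{iθ₂}+r₃ω₃e^{iθ₃}=r₄ω₄e^{iθ₄}.
Eliminating the other unknown: ω₄ = r₂ω₂ sin(θ₂−θ₃) / [r₄ sin(θ₄−θ₃)].
Numerator sine = +0.84057; denominator sine = +0.99122.
Result = 0.0324·3.896·(+0.84057) / (0.0896·(+0.99122)) = +1.1946 rad/s; magnitude 1.1946 rad/s.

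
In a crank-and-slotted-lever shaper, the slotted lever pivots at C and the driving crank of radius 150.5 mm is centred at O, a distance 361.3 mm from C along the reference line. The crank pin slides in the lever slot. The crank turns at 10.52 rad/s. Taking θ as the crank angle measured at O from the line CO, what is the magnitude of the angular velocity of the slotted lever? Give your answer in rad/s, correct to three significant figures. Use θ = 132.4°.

ω = 10.52 rad/s
Crank pin A relative to C: A = (d + r cosθ, r sinθ); lever angle φ = atan2(r sinθ, d + r cosθ).
Differentiating tanφ: φ̇ = rω(d cosθ + r)/(d² + r² + 2dr cosθ).
d² + r² + 2dr cosθ = |CA|² = 0.0798567 m²;  d cosθ + r = -0.093125 m.
|ω_lever| = |0.1505·10.52·-0.093125| / 0.0798567 = 1.8463 rad/s.

1.85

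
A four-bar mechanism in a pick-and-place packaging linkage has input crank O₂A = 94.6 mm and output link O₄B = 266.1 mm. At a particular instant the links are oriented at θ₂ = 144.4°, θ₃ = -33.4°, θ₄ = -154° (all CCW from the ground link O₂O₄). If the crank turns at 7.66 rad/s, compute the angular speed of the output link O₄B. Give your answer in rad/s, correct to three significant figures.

0.121

ω₂ = 7.66 rad/s
Differentiating the loop-closure r₂e^{iθ₂}+r₃e^{iθ₃}=r₁+r₄e^{iθ₄} gives r₂ω₂e^{iθ₂}+r₃ω₃e^{iθ₃}=r₄ω₄e^{iθ₄}.
Eliminating the other unknown: ω₄ = r₂ω₂ sin(θ₂−θ₃) / [r₄ sin(θ₄−θ₃)].
Numerator sine = +0.03839; denominator sine = -0.86074.
Result = 0.0946·7.66·(+0.03839) / (0.2661·(-0.86074)) = -0.12145 rad/s; magnitude 0.12145 rad/s.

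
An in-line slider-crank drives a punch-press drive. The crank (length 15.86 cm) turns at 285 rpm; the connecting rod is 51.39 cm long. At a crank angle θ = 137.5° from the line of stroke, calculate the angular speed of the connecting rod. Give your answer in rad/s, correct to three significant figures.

ω = 29.85 rad/s (converted from 285 rpm).
The rod makes angle φ with the slider axis where L sinφ = r sinθ; differentiating, L cosφ·φ̇ = r ω cosθ.
L cosφ = √(L² − r² sin²θ) = 0.50261 m.
|ω_rod| = r ω |cosθ| / √(L² − r² sin²θ) = 0.1586·29.85·0.73728/0.50261 = 6.9435 rad/s.

6.94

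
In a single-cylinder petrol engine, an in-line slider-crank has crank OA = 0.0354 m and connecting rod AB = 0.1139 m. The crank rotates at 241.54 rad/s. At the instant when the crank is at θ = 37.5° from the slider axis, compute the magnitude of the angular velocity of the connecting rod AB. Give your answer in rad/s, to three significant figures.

60.7

ω = 241.5 rad/s
The rod makes angle φ with the slider axis where L sinφ = r sinθ; differentiating, L cosφ·φ̇ = r ω cosθ.
L cosφ = √(L² − r² sin²θ) = 0.11184 m.
|ω_rod| = r ω |cosθ| / √(L² − r² sin²θ) = 0.0354·241.5·0.79335/0.11184 = 60.653 rad/s.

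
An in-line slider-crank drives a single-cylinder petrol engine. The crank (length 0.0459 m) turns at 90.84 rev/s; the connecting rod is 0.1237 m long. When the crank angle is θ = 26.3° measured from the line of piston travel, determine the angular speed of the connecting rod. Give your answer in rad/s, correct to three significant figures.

ω = 570.8 rad/s (converted from 90.84 rev/s).
The rod makes angle φ with the slider axis where L sinφ = r sinθ; differentiating, L cosφ·φ̇ = r ω cosθ.
L cosφ = √(L² − r² sin²θ) = 0.12202 m.
|ω_rod| = r ω |cosθ| / √(L² − r² sin²θ) = 0.0459·570.8·0.89649/0.12202 = 192.48 rad/s.

192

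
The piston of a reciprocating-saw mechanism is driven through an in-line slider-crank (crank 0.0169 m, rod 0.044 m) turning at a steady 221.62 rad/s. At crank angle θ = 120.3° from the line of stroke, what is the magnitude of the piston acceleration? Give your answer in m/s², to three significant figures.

ω = 221.6 rad/s
x(θ) = r cosθ + √(L² − r² sin²θ); with ω constant, a = ω²·d²x/dθ².
d²x/dθ² = −r cosθ − r²(cos2θ)/√u − r⁴ sin²2θ/(4u^{3/2}),  u = L² − r² sin²θ = 0.00172309 m².
Substituting r = 0.0169 m, L = 0.044 m, θ = 120.3°: d²x/dθ² = +0.011688 m.
a = ω²·d²x/dθ² = (221.6)²·(+0.011688) = +574.05 m/s²;  |a| = 574.05 m/s².

574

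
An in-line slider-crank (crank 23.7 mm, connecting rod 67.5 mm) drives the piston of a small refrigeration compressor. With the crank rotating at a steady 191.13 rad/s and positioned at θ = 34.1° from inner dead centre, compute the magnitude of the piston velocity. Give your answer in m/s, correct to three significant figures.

3.29

ω = 191.1 rad/s
For an in-line slider-crank, x = r cosθ + √(L² − r² sin²θ), so v = −rω sinθ·[1 + r cosθ/√(L² − r² sin²θ)].
With r = 0.0237 m, L = 0.0675 m, θ = 34.1°: √(L² − r² sin²θ) = 0.066179 m.
v = −0.0237·191.1·0.56064·[1 + 0.0237·0.82806/0.066179] = -3.2927 m/s.
|v| = 3.2927 m/s.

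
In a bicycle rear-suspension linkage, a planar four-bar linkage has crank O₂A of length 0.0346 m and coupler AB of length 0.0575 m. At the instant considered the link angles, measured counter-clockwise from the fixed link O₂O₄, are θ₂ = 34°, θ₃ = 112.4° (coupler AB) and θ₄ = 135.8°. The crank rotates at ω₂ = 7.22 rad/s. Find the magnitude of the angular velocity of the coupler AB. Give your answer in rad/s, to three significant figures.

10.7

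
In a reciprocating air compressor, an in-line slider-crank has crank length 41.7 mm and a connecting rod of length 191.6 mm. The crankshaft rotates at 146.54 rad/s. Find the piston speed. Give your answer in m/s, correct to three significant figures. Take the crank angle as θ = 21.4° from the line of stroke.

2.68

ω = 146.5 rad/s
For an in-line slider-crank, x = r cosθ + √(L² − r² sin²θ), so v = −rω sinθ·[1 + r cosθ/√(L² − r² sin²θ)].
With r = 0.0417 m, L = 0.1916 m, θ = 21.4°: √(L² − r² sin²θ) = 0.19099 m.
v = −0.0417·146.5·0.36488·[1 + 0.0417·0.93106/0.19099] = -2.6829 m/s.
|v| = 2.6829 m/s.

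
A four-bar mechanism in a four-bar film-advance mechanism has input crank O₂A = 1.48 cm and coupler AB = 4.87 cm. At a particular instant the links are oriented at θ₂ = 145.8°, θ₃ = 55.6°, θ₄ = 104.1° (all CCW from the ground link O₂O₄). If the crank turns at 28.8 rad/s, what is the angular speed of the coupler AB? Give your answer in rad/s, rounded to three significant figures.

7.77

ω₂ = 28.8 rad/s
Differentiating the loop-closure r₂e^{iθ₂}+r₃e^{iθ₃}=r₁+r₄e^{iθ₄} gives r₂ω₂e^{iθ₂}+r₃ω₃e^{iθ₃}=r₄ω₄e^{iθ₄}.
Eliminating the other unknown: ω₃ = r₂ω₂ sin(θ₄−θ₂) / [r₃ sin(θ₃−θ₄)].
Numerator sine = -0.66523; denominator sine = -0.74896.
Result = 0.0148·28.8·(-0.66523) / (0.0487·(-0.74896)) = +7.7739 rad/s; magnitude 7.7739 rad/s.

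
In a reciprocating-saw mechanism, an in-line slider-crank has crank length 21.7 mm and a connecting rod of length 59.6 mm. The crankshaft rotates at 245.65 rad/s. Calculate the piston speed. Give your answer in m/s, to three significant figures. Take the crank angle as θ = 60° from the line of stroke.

5.50

ω = 245.7 rad/s
For an in-line slider-crank, x = r cosθ + √(L² − r² sin²θ), so v = −rω sinθ·[1 + r cosθ/√(L² − r² sin²θ)].
With r = 0.0217 m, L = 0.0596 m, θ = 60°: √(L² − r² sin²θ) = 0.05656 m.
v = −0.0217·245.7·0.86603·[1 + 0.0217·0.50000/0.05656] = -5.502 m/s.
|v| = 5.502 m/s.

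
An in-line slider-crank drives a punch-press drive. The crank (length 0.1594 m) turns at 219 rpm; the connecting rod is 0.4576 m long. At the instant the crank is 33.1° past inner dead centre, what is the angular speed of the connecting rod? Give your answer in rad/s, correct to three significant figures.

ω = 22.93 rad/s (converted from 219 rpm).
The rod makes angle φ with the slider axis where L sinφ = r sinθ; differentiating, L cosφ·φ̇ = r ω cosθ.
L cosφ = √(L² − r² sin²θ) = 0.44924 m.
|ω_rod| = r ω |cosθ| / √(L² − r² sin²θ) = 0.1594·22.93·0.83772/0.44924 = 6.8167 rad/s.

6.82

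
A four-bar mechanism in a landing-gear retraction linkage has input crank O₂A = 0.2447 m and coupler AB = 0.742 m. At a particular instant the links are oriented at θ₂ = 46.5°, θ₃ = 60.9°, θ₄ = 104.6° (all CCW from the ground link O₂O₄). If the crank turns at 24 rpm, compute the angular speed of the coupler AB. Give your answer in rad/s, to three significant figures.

1.02

ω₂ = 2.513 rad/s (from 24 rpm).
Differentiating the loop-closure r₂e^{iθ₂}+r₃e^{iθ₃}=r₁+r₄e^{iθ₄} gives r₂ω₂e^{iθ₂}+r₃ω₃e^{iθ₃}=r₄ω₄e^{iθ₄}.
Eliminating the other unknown: ω₃ = r₂ω₂ sin(θ₄−θ₂) / [r₃ sin(θ₃−θ₄)].
Numerator sine = +0.84897; denominator sine = -0.69088.
Result = 0.2447·2.513·(+0.84897) / (0.742·(-0.69088)) = -1.0185 rad/s; magnitude 1.0185 rad/s.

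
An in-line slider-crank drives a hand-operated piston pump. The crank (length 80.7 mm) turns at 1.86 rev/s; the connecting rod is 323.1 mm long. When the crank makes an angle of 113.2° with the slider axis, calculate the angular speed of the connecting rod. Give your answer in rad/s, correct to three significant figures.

1.18

ω = 11.69 rad/s (converted from 1.86 rev/s).
The rod makes angle φ with the slider axis where L sinφ = r sinθ; differentiating, L cosφ·φ̇ = r ω cosθ.
L cosφ = √(L² − r² sin²θ) = 0.31447 m.
|ω_rod| = r ω |cosθ| / √(L² − r² sin²θ) = 0.0807·11.69·0.39394/0.31447 = 1.1815 rad/s.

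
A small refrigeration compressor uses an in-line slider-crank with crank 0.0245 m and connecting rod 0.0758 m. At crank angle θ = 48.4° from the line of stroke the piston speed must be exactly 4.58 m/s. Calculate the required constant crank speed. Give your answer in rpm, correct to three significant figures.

1950

For an in-line slider-crank, |v_piston| = rω|sinθ|·[1 + r cosθ/√(L² − r² sin²θ)].
With r = 0.0245 m, L = 0.0758 m, θ = 48.4°: the bracketed kinematic factor |dx/dθ| = 0.022373 m.
ω = v/|dx/dθ| = 4.58/0.022373 = 204.71 rad/s.
N = 60ω/(2π) = 1954.9 rpm.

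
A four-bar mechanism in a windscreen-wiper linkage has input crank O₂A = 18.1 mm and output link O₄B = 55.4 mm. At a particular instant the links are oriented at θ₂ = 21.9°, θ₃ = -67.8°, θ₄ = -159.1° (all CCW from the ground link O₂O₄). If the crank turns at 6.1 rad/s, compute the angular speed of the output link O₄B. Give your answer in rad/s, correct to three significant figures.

1.99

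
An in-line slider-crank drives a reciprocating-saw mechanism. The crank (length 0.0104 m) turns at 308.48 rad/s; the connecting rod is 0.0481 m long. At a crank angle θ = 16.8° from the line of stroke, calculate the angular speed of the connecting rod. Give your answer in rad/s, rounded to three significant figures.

64.0

ω = 308.5 rad/s
The rod makes angle φ with the slider axis where L sinφ = r sinθ; differentiating, L cosφ·φ̇ = r ω cosθ.
L cosφ = √(L² − r² sin²θ) = 0.048006 m.
|ω_rod| = r ω |cosθ| / √(L² − r² sin²θ) = 0.0104·308.5·0.95732/0.048006 = 63.977 rad/s.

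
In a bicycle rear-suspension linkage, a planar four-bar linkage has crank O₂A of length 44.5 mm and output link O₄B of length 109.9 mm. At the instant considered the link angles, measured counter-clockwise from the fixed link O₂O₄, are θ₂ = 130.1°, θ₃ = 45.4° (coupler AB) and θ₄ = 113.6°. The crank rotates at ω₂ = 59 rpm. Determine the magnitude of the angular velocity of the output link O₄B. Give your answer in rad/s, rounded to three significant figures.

2.68

ω₂ = 6.178 rad/s (from 59 rpm).
Differentiating the loop-closure r₂e^{iθ₂}+r₃e^{iθ₃}=r₁+r₄e^{iθ₄} gives r₂ω₂e^{iθ₂}+r₃ω₃e^{iθ₃}=r₄ω₄e^{iθ₄}.
Eliminating the other unknown: ω₄ = r₂ω₂ sin(θ₂−θ₃) / [r₄ sin(θ₄−θ₃)].
Numerator sine = +0.99572; denominator sine = +0.92849.
Result = 0.0445·6.178·(+0.99572) / (0.1099·(+0.92849)) = +2.6829 rad/s; magnitude 2.6829 rad/s.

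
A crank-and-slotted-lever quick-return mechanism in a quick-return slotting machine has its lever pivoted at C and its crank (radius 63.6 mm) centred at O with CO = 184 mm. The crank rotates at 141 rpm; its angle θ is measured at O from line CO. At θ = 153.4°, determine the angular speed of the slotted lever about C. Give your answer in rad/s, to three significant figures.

5.58

ω = 14.77 rad/s (from 141 rpm).
Crank pin A relative to C: A = (d + r cosθ, r sinθ); lever angle φ = atan2(r sinθ, d + r cosθ).
Differentiating tanφ: φ̇ = rω(d cosθ + r)/(d² + r² + 2dr cosθ).
d² + r² + 2dr cosθ = |CA|² = 0.0169735 m²;  d cosθ + r = -0.10092 m.
|ω_lever| = |0.0636·14.77·-0.10092| / 0.0169735 = 5.5838 rad/s.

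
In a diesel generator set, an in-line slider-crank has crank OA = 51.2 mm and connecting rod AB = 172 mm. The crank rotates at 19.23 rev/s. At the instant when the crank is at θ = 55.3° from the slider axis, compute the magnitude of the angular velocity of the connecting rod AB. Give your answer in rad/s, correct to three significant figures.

21.1

ω = 120.8 rad/s (converted from 19.23 rev/s).
The rod makes angle φ with the slider axis where L sinφ = r sinθ; differentiating, L cosφ·φ̇ = r ω cosθ.
L cosφ = √(L² − r² sin²θ) = 0.16677 m.
|ω_rod| = r ω |cosθ| / √(L² − r² sin²θ) = 0.0512·120.8·0.56928/0.16677 = 21.117 rad/s.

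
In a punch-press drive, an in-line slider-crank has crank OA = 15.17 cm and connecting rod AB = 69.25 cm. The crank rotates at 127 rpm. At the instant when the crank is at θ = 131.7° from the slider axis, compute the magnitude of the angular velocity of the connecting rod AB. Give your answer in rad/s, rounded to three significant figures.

1.96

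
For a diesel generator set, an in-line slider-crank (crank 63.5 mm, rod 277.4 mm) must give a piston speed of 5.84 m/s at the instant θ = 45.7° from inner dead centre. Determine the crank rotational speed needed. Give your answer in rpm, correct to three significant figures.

For an in-line slider-crank, |v_piston| = rω|sinθ|·[1 + r cosθ/√(L² − r² sin²θ)].
With r = 0.0635 m, L = 0.2774 m, θ = 45.7°: the bracketed kinematic factor |dx/dθ| = 0.052812 m.
ω = v/|dx/dθ| = 5.84/0.052812 = 110.58 rad/s.
N = 60ω/(2π) = 1056 rpm.

1060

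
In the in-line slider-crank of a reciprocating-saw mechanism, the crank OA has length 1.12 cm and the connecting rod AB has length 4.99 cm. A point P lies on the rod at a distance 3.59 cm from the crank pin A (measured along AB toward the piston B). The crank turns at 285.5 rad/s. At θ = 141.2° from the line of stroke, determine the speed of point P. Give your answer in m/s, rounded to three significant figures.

1.88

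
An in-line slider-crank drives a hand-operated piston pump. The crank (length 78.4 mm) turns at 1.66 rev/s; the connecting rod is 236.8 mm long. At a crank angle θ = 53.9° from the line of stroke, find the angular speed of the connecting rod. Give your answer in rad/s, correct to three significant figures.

ω = 10.43 rad/s (converted from 1.66 rev/s).
The rod makes angle φ with the slider axis where L sinφ = r sinθ; differentiating, L cosφ·φ̇ = r ω cosθ.
L cosφ = √(L² − r² sin²θ) = 0.22817 m.
|ω_rod| = r ω |cosθ| / √(L² − r² sin²θ) = 0.0784·10.43·0.58920/0.22817 = 2.1116 rad/s.

2.11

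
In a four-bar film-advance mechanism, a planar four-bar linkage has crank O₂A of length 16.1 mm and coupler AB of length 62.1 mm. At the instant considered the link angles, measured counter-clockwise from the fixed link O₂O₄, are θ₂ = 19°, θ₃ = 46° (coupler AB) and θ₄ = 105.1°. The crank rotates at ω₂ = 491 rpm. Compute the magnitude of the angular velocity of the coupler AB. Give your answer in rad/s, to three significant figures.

ω₂ = 51.42 rad/s (from 491 rpm).
Differentiating the loop-closure r₂e^{iθ₂}+r₃e^{iθ₃}=r₁+r₄e^{iθ₄} gives r₂ω₂e^{iθ₂}+r₃ω₃e^{iθ₃}=r₄ω₄e^{iθ₄}.
Eliminating the other unknown: ω₃ = r₂ω₂ sin(θ₄−θ₂) / [r₃ sin(θ₃−θ₄)].
Numerator sine = +0.99768; denominator sine = -0.85806.
Result = 0.0161·51.42·(+0.99768) / (0.0621·(-0.85806)) = -15.499 rad/s; magnitude 15.499 rad/s.

15.5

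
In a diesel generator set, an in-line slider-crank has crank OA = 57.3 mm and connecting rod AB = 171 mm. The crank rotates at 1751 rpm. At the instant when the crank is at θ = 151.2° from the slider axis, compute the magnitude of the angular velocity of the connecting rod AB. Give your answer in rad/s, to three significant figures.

54.6

ω = 183.4 rad/s (converted from 1751 rpm).
The rod makes angle φ with the slider axis where L sinφ = r sinθ; differentiating, L cosφ·φ̇ = r ω cosθ.
L cosφ = √(L² − r² sin²θ) = 0.16876 m.
|ω_rod| = r ω |cosθ| / √(L² − r² sin²θ) = 0.0573·183.4·0.87631/0.16876 = 54.559 rad/s.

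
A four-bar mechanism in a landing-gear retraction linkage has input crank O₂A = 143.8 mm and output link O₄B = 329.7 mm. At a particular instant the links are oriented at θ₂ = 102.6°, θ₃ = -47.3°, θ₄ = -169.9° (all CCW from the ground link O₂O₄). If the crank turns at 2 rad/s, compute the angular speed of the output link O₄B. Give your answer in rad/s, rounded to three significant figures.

0.519

ω₂ = 2 rad/s
Differentiating the loop-closure r₂e^{iθ₂}+r₃e^{iθ₃}=r₁+r₄e^{iθ₄} gives r₂ω₂e^{iθ₂}+r₃ω₃e^{iθ₃}=r₄ω₄e^{iθ₄}.
Eliminating the other unknown: ω₄ = r₂ω₂ sin(θ₂−θ₃) / [r₄ sin(θ₄−θ₃)].
Numerator sine = +0.50151; denominator sine = -0.84245.
Result = 0.1438·2·(+0.50151) / (0.3297·(-0.84245)) = -0.51928 rad/s; magnitude 0.51928 rad/s.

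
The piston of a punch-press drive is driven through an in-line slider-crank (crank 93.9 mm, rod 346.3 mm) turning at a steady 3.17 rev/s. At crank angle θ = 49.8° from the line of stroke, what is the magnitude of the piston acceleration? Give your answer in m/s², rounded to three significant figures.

ω = 2π·3.17 = 19.92 rad/s
x(θ) = r cosθ + √(L² − r² sin²θ); with ω constant, a = ω²·d²x/dθ².
d²x/dθ² = −r cosθ − r²(cos2θ)/√u − r⁴ sin²2θ/(4u^{3/2}),  u = L² − r² sin²θ = 0.11478 m².
Substituting r = 0.0939 m, L = 0.3463 m, θ = 49.8°: d²x/dθ² = -0.056754 m.
a = ω²·d²x/dθ² = (19.92)²·(-0.056754) = -22.515 m/s²;  |a| = 22.515 m/s².

22.5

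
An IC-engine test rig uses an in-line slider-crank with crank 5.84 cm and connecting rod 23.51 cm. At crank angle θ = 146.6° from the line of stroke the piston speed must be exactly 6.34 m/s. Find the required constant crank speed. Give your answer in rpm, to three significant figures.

For an in-line slider-crank, |v_piston| = rω|sinθ|·[1 + r cosθ/√(L² − r² sin²θ)].
With r = 0.0584 m, L = 0.2351 m, θ = 146.6°: the bracketed kinematic factor |dx/dθ| = 0.025418 m.
ω = v/|dx/dθ| = 6.34/0.025418 = 249.43 rad/s.
N = 60ω/(2π) = 2381.9 rpm.

2380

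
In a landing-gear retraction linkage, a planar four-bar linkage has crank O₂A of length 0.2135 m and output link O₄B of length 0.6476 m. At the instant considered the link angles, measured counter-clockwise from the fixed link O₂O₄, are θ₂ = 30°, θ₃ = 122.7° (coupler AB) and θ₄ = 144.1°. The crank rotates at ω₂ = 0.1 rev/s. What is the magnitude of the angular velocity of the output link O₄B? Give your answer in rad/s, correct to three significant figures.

0.567

ω₂ = 0.6283 rad/s (from 0.1 rev/s).
Differentiating the loop-closure r₂e^{iθ₂}+r₃e^{iθ₃}=r₁+r₄e^{iθ₄} gives r₂ω₂e^{iθ₂}+r₃ω₃e^{iθ₃}=r₄ω₄e^{iθ₄}.
Eliminating the other unknown: ω₄ = r₂ω₂ sin(θ₂−θ₃) / [r₄ sin(θ₄−θ₃)].
Numerator sine = -0.99889; denominator sine = +0.36488.
Result = 0.2135·0.6283·(-0.99889) / (0.6476·(+0.36488)) = -0.56708 rad/s; magnitude 0.56708 rad/s.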